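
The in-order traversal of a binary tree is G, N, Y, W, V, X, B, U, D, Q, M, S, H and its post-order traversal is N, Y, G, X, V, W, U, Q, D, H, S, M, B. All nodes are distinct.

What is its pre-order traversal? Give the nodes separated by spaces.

The last element of post-order is the root; it splits in-order into left and right subtrees.
Root B: left subtree has 6 nodes {G, N, Y, W, V, X}, right has 6 {U, D, Q, M, S, H}.
  Root W: left subtree has 3 nodes {G, N, Y}, right has 2 {V, X}.
    Root G: left subtree has 0 nodes { }, right has 2 {N, Y}.
      Root Y: left subtree has 1 node {N}, right has 0 { }.
    Root V: left subtree has 0 nodes { }, right has 1 {X}.
  Root M: left subtree has 3 nodes {U, D, Q}, right has 2 {S, H}.
    Root D: left subtree has 1 node {U}, right has 1 {Q}.
    Root S: left subtree has 0 nodes { }, right has 1 {H}.

B W G Y N V X M D U Q S H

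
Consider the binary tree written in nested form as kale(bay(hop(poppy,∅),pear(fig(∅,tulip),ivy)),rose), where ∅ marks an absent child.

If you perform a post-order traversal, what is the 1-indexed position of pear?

Post-order visits the left subtree, then the right subtree, then the node.
At kale: go left to bay.
  At bay: go left to hop.
    At hop: go left to poppy.
      poppy is a leaf — visit poppy.
    At hop: no right child.
    Visit hop.
  At bay: go right to pear.
    At pear: go left to fig.
      At fig: no left child.
      At fig: go right to tulip.
        tulip is a leaf — visit tulip.
      Visit fig.
    At pear: go right to ivy.
      ivy is a leaf — visit ivy.
    Visit pear.
  Visit bay.
At kale: go right to rose.
  rose is a leaf — visit rose.
Visit kale.
Full post-order sequence: poppy, hop, tulip, fig, ivy, pear, bay, rose, kale.

6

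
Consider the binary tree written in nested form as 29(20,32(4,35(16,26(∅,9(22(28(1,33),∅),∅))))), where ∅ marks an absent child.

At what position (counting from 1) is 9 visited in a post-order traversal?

Post-order visits the left subtree, then the right subtree, then the node.
At 29: go left to 20.
  20 is a leaf — visit 20.
At 29: go right to 32.
  At 32: go left to 4.
    4 is a leaf — visit 4.
  At 32: go right to 35.
    At 35: go left to 16.
      16 is a leaf — visit 16.
    At 35: go right to 26.
      At 26: no left child.
      At 26: go right to 9.
        At 9: go left to 22.
          At 22: go left to 28.
            At 28: go left to 1.
              1 is a leaf — visit 1.
            At 28: go right to 33.
              33 is a leaf — visit 33.
            Visit 28.
          At 22: no right child.
          Visit 22.
        At 9: no right child.
        Visit 9.
      Visit 26.
    Visit 35.
  Visit 32.
Visit 29.
Full post-order sequence: 20, 4, 16, 1, 33, 28, 22, 9, 26, 35, 32, 29.

8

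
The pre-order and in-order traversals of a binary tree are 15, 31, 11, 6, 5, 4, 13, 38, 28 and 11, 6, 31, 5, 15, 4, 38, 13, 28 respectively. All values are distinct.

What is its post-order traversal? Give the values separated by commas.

The first element of pre-order is the root; it splits in-order into left and right subtrees.
Root 15: left subtree has 4 nodes {11, 6, 31, 5}, right has 4 {4, 38, 13, 28}.
  Root 31: left subtree has 2 nodes {11, 6}, right has 1 {5}.
    Root 11: left subtree has 0 nodes { }, right has 1 {6}.
  Root 4: left subtree has 0 nodes { }, right has 3 {38, 13, 28}.
    Root 13: left subtree has 1 node {38}, right has 1 {28}.

6, 11, 5, 31, 38, 28, 13, 4, 15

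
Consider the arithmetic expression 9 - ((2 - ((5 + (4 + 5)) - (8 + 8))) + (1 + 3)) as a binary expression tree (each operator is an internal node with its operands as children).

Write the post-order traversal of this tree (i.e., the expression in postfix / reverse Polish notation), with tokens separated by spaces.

Post-order on an expression tree gives postfix notation: for each operator, emit left operand, right operand, then the operator.

9 2 5 4 5 + + 8 8 + - - 1 3 + + -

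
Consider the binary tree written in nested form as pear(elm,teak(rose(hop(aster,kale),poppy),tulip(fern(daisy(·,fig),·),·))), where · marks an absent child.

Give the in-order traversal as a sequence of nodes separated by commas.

In-order visits the left subtree, then the node, then the right subtree.
At pear: go left to elm.
  elm is a leaf — visit elm.
Visit pear.
At pear: go right to teak.
  At teak: go left to rose.
    At rose: go left to hop.
      At hop: go left to aster.
        aster is a leaf — visit aster.
      Visit hop.
      At hop: go right to kale.
        kale is a leaf — visit kale.
    Visit rose.
    At rose: go right to poppy.
      poppy is a leaf — visit poppy.
  Visit teak.
  At teak: go right to tulip.
    At tulip: go left to fern.
      At fern: go left to daisy.
        At daisy: no left child.
        Visit daisy.
        At daisy: go right to fig.
          fig is a leaf — visit fig.
      Visit fern.
      At fern: no right child.
    Visit tulip.
    At tulip: no right child.

elm, pear, aster, hop, kale, rose, poppy, teak, daisy, fig, fern, tulip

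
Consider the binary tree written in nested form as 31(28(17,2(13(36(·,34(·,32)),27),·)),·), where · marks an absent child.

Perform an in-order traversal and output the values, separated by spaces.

17 28 36 34 32 13 27 2 31

In-order visits the left subtree, then the node, then the right subtree.
At 31: go left to 28.
  At 28: go left to 17.
    17 is a leaf — visit 17.
  Visit 28.
  At 28: go right to 2.
    At 2: go left to 13.
      At 13: go left to 36.
        At 36: no left child.
        Visit 36.
        At 36: go right to 34.
          At 34: no left child.
          Visit 34.
          At 34: go right to 32.
            32 is a leaf — visit 32.
      Visit 13.
      At 13: go right to 27.
        27 is a leaf — visit 27.
    Visit 2.
    At 2: no right child.
Visit 31.
At 31: no right child.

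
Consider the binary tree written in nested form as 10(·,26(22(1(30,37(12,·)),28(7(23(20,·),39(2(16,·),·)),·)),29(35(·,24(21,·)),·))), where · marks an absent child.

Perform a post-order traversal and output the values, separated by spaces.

Post-order visits the left subtree, then the right subtree, then the node.
At 10: no left child.
At 10: go right to 26.
  At 26: go left to 22.
    At 22: go left to 1.
      At 1: go left to 30.
        30 is a leaf — visit 30.
      At 1: go right to 37.
        At 37: go left to 12.
          12 is a leaf — visit 12.
        At 37: no right child.
        Visit 37.
      Visit 1.
    At 22: go right to 28.
      At 28: go left to 7.
        At 7: go left to 23.
          At 23: go left to 20.
            20 is a leaf — visit 20.
          At 23: no right child.
          Visit 23.
        At 7: go right to 39.
          At 39: go left to 2.
            At 2: go left to 16.
              16 is a leaf — visit 16.
            At 2: no right child.
            Visit 2.
          At 39: no right child.
          Visit 39.
        Visit 7.
      At 28: no right child.
      Visit 28.
    Visit 22.
  At 26: go right to 29.
    At 29: go left to 35.
      At 35: no left child.
      At 35: go right to 24.
        At 24: go left to 21.
          21 is a leaf — visit 21.
        At 24: no right child.
        Visit 24.
      Visit 35.
    At 29: no right child.
    Visit 29.
  Visit 26.
Visit 10.

30 12 37 1 20 23 16 2 39 7 28 22 21 24 35 29 26 10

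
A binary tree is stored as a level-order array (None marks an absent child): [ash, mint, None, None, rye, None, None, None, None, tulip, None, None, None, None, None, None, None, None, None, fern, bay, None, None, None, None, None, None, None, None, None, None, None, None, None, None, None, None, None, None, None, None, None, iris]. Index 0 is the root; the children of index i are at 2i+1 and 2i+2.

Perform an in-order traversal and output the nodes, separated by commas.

In-order visits the left subtree, then the node, then the right subtree.
At ash: go left to mint.
  At mint: no left child.
  Visit mint.
  At mint: go right to rye.
    At rye: go left to tulip.
      At tulip: go left to fern.
        fern is a leaf — visit fern.
      Visit tulip.
      At tulip: go right to bay.
        At bay: no left child.
        Visit bay.
        At bay: go right to iris.
          iris is a leaf — visit iris.
    Visit rye.
    At rye: no right child.
Visit ash.
At ash: no right child.

mint, fern, tulip, bay, iris, rye, ash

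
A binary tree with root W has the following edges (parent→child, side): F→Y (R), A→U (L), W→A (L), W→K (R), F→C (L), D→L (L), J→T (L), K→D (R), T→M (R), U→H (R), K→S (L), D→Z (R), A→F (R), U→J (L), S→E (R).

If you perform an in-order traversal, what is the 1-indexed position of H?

In-order visits the left subtree, then the node, then the right subtree.
At W: go left to A.
  At A: go left to U.
    At U: go left to J.
      At J: go left to T.
        At T: no left child.
        Visit T.
        At T: go right to M.
          M is a leaf — visit M.
      Visit J.
      At J: no right child.
    Visit U.
    At U: go right to H.
      H is a leaf — visit H.
  Visit A.
  At A: go right to F.
    At F: go left to C.
      C is a leaf — visit C.
    Visit F.
    At F: go right to Y.
      Y is a leaf — visit Y.
Visit W.
At W: go right to K.
  At K: go left to S.
    At S: no left child.
    Visit S.
    At S: go right to E.
      E is a leaf — visit E.
  Visit K.
  At K: go right to D.
    At D: go left to L.
      L is a leaf — visit L.
    Visit D.
    At D: go right to Z.
      Z is a leaf — visit Z.
Full in-order sequence: T, M, J, U, H, A, C, F, Y, W, S, E, K, L, D, Z.

5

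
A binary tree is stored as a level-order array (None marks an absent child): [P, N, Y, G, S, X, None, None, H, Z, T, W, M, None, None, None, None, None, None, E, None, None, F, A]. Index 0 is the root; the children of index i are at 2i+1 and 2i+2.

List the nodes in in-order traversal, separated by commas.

G, H, N, E, Z, S, T, F, P, A, W, X, M, Y

In-order visits the left subtree, then the node, then the right subtree.
At P: go left to N.
  At N: go left to G.
    At G: no left child.
    Visit G.
    At G: go right to H.
      H is a leaf — visit H.
  Visit N.
  At N: go right to S.
    At S: go left to Z.
      At Z: go left to E.
        E is a leaf — visit E.
      Visit Z.
      At Z: no right child.
    Visit S.
    At S: go right to T.
      At T: no left child.
      Visit T.
      At T: go right to F.
        F is a leaf — visit F.
Visit P.
At P: go right to Y.
  At Y: go left to X.
    At X: go left to W.
      At W: go left to A.
        A is a leaf — visit A.
      Visit W.
      At W: no right child.
    Visit X.
    At X: go right to M.
      M is a leaf — visit M.
  Visit Y.
  At Y: no right child.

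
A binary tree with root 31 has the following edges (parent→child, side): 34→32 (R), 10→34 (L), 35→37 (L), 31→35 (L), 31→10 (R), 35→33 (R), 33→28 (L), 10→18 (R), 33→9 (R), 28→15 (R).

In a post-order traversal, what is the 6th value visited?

Post-order visits the left subtree, then the right subtree, then the node.
At 31: go left to 35.
  At 35: go left to 37.
    37 is a leaf — visit 37.
  At 35: go right to 33.
    At 33: go left to 28.
      At 28: no left child.
      At 28: go right to 15.
        15 is a leaf — visit 15.
      Visit 28.
    At 33: go right to 9.
      9 is a leaf — visit 9.
    Visit 33.
  Visit 35.
At 31: go right to 10.
  At 10: go left to 34.
    At 34: no left child.
    At 34: go right to 32.
      32 is a leaf — visit 32.
    Visit 34.
  At 10: go right to 18.
    18 is a leaf — visit 18.
  Visit 10.
Visit 31.
Full post-order sequence: 37, 15, 28, 9, 33, 35, 32, 34, 18, 10, 31.

35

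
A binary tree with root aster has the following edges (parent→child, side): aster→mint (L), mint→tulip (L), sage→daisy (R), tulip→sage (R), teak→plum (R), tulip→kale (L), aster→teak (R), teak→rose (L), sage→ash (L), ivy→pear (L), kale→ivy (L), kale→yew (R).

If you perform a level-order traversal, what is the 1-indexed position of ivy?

9

Level-order visits nodes level by level from the root, left to right within each level.
Level 0: aster
Level 1: mint, teak
Level 2: tulip, rose, plum
Level 3: kale, sage
Level 4: ivy, yew, ash, daisy
Level 5: pear
Full level-order sequence: aster, mint, teak, tulip, rose, plum, kale, sage, ivy, yew, ash, daisy, pear.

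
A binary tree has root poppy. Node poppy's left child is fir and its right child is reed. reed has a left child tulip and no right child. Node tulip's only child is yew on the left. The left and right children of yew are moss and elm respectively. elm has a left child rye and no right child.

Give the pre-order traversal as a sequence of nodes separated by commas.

poppy, fir, reed, tulip, yew, moss, elm, rye

Pre-order visits the node, then its left subtree, then its right subtree.
Visit poppy.
At poppy: go left to fir.
  fir is a leaf — visit fir.
At poppy: go right to reed.
  Visit reed.
  At reed: go left to tulip.
    Visit tulip.
    At tulip: go left to yew.
      Visit yew.
      At yew: go left to moss.
        moss is a leaf — visit moss.
      At yew: go right to elm.
        Visit elm.
        At elm: go left to rye.
          rye is a leaf — visit rye.
        At elm: no right child.
    At tulip: no right child.
  At reed: no right child.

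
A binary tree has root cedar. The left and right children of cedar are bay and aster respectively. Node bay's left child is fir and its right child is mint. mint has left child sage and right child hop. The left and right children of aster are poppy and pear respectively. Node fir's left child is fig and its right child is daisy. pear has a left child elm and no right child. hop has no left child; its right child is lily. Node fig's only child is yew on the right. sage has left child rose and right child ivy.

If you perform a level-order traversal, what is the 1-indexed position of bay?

Level-order visits nodes level by level from the root, left to right within each level.
Level 0: cedar
Level 1: bay, aster
Level 2: fir, mint, poppy, pear
Level 3: fig, daisy, sage, hop, elm
Level 4: yew, rose, ivy, lily
Full level-order sequence: cedar, bay, aster, fir, mint, poppy, pear, fig, daisy, sage, hop, elm, yew, rose, ivy, lily.

2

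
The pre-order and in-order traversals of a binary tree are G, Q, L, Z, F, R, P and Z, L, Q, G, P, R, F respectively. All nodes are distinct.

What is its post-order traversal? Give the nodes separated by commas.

The first element of pre-order is the root; it splits in-order into left and right subtrees.
Root G: left subtree has 3 nodes {Z, L, Q}, right has 3 {P, R, F}.
  Root Q: left subtree has 2 nodes {Z, L}, right has 0 { }.
    Root L: left subtree has 1 node {Z}, right has 0 { }.
  Root F: left subtree has 2 nodes {P, R}, right has 0 { }.
    Root R: left subtree has 1 node {P}, right has 0 { }.

Z, L, Q, P, R, F, G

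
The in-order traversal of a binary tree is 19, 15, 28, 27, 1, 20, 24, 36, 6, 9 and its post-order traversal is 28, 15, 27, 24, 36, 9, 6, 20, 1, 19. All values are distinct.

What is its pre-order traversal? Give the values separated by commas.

19, 1, 27, 15, 28, 20, 6, 36, 24, 9

The last element of post-order is the root; it splits in-order into left and right subtrees.
Root 19: left subtree has 0 nodes { }, right has 9 {15, 28, 27, 1, 20, 24, 36, 6, 9}.
  Root 1: left subtree has 3 nodes {15, 28, 27}, right has 5 {20, 24, 36, 6, 9}.
    Root 27: left subtree has 2 nodes {15, 28}, right has 0 { }.
      Root 15: left subtree has 0 nodes { }, right has 1 {28}.
    Root 20: left subtree has 0 nodes { }, right has 4 {24, 36, 6, 9}.
      Root 6: left subtree has 2 nodes {24, 36}, right has 1 {9}.
        Root 36: left subtree has 1 node {24}, right has 0 { }.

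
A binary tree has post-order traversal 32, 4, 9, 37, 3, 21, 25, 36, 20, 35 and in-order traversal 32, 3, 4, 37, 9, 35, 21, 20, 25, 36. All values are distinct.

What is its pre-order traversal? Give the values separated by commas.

35, 3, 32, 37, 4, 9, 20, 21, 36, 25

The last element of post-order is the root; it splits in-order into left and right subtrees.
Root 35: left subtree has 5 nodes {32, 3, 4, 37, 9}, right has 4 {21, 20, 25, 36}.
  Root 3: left subtree has 1 node {32}, right has 3 {4, 37, 9}.
    Root 37: left subtree has 1 node {4}, right has 1 {9}.
  Root 20: left subtree has 1 node {21}, right has 2 {25, 36}.
    Root 36: left subtree has 1 node {25}, right has 0 { }.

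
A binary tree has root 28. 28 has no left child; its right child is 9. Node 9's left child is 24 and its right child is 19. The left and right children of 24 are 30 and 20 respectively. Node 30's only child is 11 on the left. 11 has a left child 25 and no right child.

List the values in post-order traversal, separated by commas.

Post-order visits the left subtree, then the right subtree, then the node.
At 28: no left child.
At 28: go right to 9.
  At 9: go left to 24.
    At 24: go left to 30.
      At 30: go left to 11.
        At 11: go left to 25.
          25 is a leaf — visit 25.
        At 11: no right child.
        Visit 11.
      At 30: no right child.
      Visit 30.
    At 24: go right to 20.
      20 is a leaf — visit 20.
    Visit 24.
  At 9: go right to 19.
    19 is a leaf — visit 19.
  Visit 9.
Visit 28.

25, 11, 30, 20, 24, 19, 9, 28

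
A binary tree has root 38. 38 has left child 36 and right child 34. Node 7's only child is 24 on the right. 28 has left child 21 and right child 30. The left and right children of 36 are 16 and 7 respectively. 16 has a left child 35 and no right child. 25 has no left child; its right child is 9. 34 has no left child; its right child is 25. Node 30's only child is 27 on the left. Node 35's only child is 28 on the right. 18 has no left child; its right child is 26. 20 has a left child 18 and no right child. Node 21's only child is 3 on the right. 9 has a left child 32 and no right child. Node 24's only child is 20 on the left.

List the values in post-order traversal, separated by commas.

Post-order visits the left subtree, then the right subtree, then the node.
At 38: go left to 36.
  At 36: go left to 16.
    At 16: go left to 35.
      At 35: no left child.
      At 35: go right to 28.
        At 28: go left to 21.
          At 21: no left child.
          At 21: go right to 3.
            3 is a leaf — visit 3.
          Visit 21.
        At 28: go right to 30.
          At 30: go left to 27.
            27 is a leaf — visit 27.
          At 30: no right child.
          Visit 30.
        Visit 28.
      Visit 35.
    At 16: no right child.
    Visit 16.
  At 36: go right to 7.
    At 7: no left child.
    At 7: go right to 24.
      At 24: go left to 20.
        At 20: go left to 18.
          At 18: no left child.
          At 18: go right to 26.
            26 is a leaf — visit 26.
          Visit 18.
        At 20: no right child.
        Visit 20.
      At 24: no right child.
      Visit 24.
    Visit 7.
  Visit 36.
At 38: go right to 34.
  At 34: no left child.
  At 34: go right to 25.
    At 25: no left child.
    At 25: go right to 9.
      At 9: go left to 32.
        32 is a leaf — visit 32.
      At 9: no right child.
      Visit 9.
    Visit 25.
  Visit 34.
Visit 38.

3, 21, 27, 30, 28, 35, 16, 26, 18, 20, 24, 7, 36, 32, 9, 25, 34, 38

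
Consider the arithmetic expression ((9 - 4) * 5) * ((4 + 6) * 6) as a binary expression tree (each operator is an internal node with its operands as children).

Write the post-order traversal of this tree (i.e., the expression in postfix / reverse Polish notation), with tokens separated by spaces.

9 4 - 5 * 4 6 + 6 * *

Post-order on an expression tree gives postfix notation: for each operator, emit left operand, right operand, then the operator.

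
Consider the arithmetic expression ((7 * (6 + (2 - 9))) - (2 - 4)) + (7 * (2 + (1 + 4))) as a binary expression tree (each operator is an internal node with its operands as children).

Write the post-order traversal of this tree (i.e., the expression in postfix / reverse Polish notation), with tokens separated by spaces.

7 6 2 9 - + * 2 4 - - 7 2 1 4 + + * +

Post-order on an expression tree gives postfix notation: for each operator, emit left operand, right operand, then the operator.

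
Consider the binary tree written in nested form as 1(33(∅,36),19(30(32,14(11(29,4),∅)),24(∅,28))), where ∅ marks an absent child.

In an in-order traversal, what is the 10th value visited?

In-order visits the left subtree, then the node, then the right subtree.
At 1: go left to 33.
  At 33: no left child.
  Visit 33.
  At 33: go right to 36.
    36 is a leaf — visit 36.
Visit 1.
At 1: go right to 19.
  At 19: go left to 30.
    At 30: go left to 32.
      32 is a leaf — visit 32.
    Visit 30.
    At 30: go right to 14.
      At 14: go left to 11.
        At 11: go left to 29.
          29 is a leaf — visit 29.
        Visit 11.
        At 11: go right to 4.
          4 is a leaf — visit 4.
      Visit 14.
      At 14: no right child.
  Visit 19.
  At 19: go right to 24.
    At 24: no left child.
    Visit 24.
    At 24: go right to 28.
      28 is a leaf — visit 28.
Full in-order sequence: 33, 36, 1, 32, 30, 29, 11, 4, 14, 19, 24, 28.

19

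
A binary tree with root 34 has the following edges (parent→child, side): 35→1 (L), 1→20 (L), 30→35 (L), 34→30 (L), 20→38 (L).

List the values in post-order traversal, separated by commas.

Post-order visits the left subtree, then the right subtree, then the node.
At 34: go left to 30.
  At 30: go left to 35.
    At 35: go left to 1.
      At 1: go left to 20.
        At 20: go left to 38.
          38 is a leaf — visit 38.
        At 20: no right child.
        Visit 20.
      At 1: no right child.
      Visit 1.
    At 35: no right child.
    Visit 35.
  At 30: no right child.
  Visit 30.
At 34: no right child.
Visit 34.

38, 20, 1, 35, 30, 34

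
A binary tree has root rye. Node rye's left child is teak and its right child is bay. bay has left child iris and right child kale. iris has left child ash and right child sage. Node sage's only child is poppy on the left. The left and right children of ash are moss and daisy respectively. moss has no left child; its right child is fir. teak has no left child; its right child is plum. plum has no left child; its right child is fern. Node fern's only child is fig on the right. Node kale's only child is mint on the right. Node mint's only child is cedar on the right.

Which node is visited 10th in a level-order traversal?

mint

Level-order visits nodes level by level from the root, left to right within each level.
Level 0: rye
Level 1: teak, bay
Level 2: plum, iris, kale
Level 3: fern, ash, sage, mint
Level 4: fig, moss, daisy, poppy, cedar
Level 5: fir
Full level-order sequence: rye, teak, bay, plum, iris, kale, fern, ash, sage, mint, fig, moss, daisy, poppy, cedar, fir.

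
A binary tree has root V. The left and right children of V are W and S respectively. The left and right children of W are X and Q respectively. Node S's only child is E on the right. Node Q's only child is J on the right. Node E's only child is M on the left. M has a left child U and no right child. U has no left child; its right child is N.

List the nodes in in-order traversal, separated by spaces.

In-order visits the left subtree, then the node, then the right subtree.
At V: go left to W.
  At W: go left to X.
    X is a leaf — visit X.
  Visit W.
  At W: go right to Q.
    At Q: no left child.
    Visit Q.
    At Q: go right to J.
      J is a leaf — visit J.
Visit V.
At V: go right to S.
  At S: no left child.
  Visit S.
  At S: go right to E.
    At E: go left to M.
      At M: go left to U.
        At U: no left child.
        Visit U.
        At U: go right to N.
          N is a leaf — visit N.
      Visit M.
      At M: no right child.
    Visit E.
    At E: no right child.

X W Q J V S U N M E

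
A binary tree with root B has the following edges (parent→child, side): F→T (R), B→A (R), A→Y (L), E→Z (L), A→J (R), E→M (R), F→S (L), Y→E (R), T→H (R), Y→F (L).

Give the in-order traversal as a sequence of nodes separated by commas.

B, S, F, T, H, Y, Z, E, M, A, J

In-order visits the left subtree, then the node, then the right subtree.
At B: no left child.
Visit B.
At B: go right to A.
  At A: go left to Y.
    At Y: go left to F.
      At F: go left to S.
        S is a leaf — visit S.
      Visit F.
      At F: go right to T.
        At T: no left child.
        Visit T.
        At T: go right to H.
          H is a leaf — visit H.
    Visit Y.
    At Y: go right to E.
      At E: go left to Z.
        Z is a leaf — visit Z.
      Visit E.
      At E: go right to M.
        M is a leaf — visit M.
  Visit A.
  At A: go right to J.
    J is a leaf — visit J.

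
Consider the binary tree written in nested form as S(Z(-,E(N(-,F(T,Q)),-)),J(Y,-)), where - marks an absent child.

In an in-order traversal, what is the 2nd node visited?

In-order visits the left subtree, then the node, then the right subtree.
At S: go left to Z.
  At Z: no left child.
  Visit Z.
  At Z: go right to E.
    At E: go left to N.
      At N: no left child.
      Visit N.
      At N: go right to F.
        At F: go left to T.
          T is a leaf — visit T.
        Visit F.
        At F: go right to Q.
          Q is a leaf — visit Q.
    Visit E.
    At E: no right child.
Visit S.
At S: go right to J.
  At J: go left to Y.
    Y is a leaf — visit Y.
  Visit J.
  At J: no right child.
Full in-order sequence: Z, N, T, F, Q, E, S, Y, J.

N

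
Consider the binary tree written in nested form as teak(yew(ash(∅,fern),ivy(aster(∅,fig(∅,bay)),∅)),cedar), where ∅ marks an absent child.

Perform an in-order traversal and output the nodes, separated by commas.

ash, fern, yew, aster, fig, bay, ivy, teak, cedar

In-order visits the left subtree, then the node, then the right subtree.
At teak: go left to yew.
  At yew: go left to ash.
    At ash: no left child.
    Visit ash.
    At ash: go right to fern.
      fern is a leaf — visit fern.
  Visit yew.
  At yew: go right to ivy.
    At ivy: go left to aster.
      At aster: no left child.
      Visit aster.
      At aster: go right to fig.
        At fig: no left child.
        Visit fig.
        At fig: go right to bay.
          bay is a leaf — visit bay.
    Visit ivy.
    At ivy: no right child.
Visit teak.
At teak: go right to cedar.
  cedar is a leaf — visit cedar.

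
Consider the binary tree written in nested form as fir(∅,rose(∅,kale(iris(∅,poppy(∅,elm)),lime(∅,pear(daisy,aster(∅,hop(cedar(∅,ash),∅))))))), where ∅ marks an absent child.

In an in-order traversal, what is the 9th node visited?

pear

In-order visits the left subtree, then the node, then the right subtree.
At fir: no left child.
Visit fir.
At fir: go right to rose.
  At rose: no left child.
  Visit rose.
  At rose: go right to kale.
    At kale: go left to iris.
      At iris: no left child.
      Visit iris.
      At iris: go right to poppy.
        At poppy: no left child.
        Visit poppy.
        At poppy: go right to elm.
          elm is a leaf — visit elm.
    Visit kale.
    At kale: go right to lime.
      At lime: no left child.
      Visit lime.
      At lime: go right to pear.
        At pear: go left to daisy.
          daisy is a leaf — visit daisy.
        Visit pear.
        At pear: go right to aster.
          At aster: no left child.
          Visit aster.
          At aster: go right to hop.
            At hop: go left to cedar.
              At cedar: no left child.
              Visit cedar.
              At cedar: go right to ash.
                ash is a leaf — visit ash.
            Visit hop.
            At hop: no right child.
Full in-order sequence: fir, rose, iris, poppy, elm, kale, lime, daisy, pear, aster, cedar, ash, hop.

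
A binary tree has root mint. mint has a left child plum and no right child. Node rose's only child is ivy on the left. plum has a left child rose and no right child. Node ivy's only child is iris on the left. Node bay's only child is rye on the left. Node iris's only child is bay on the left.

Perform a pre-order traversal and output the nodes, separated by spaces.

Pre-order visits the node, then its left subtree, then its right subtree.
Visit mint.
At mint: go left to plum.
  Visit plum.
  At plum: go left to rose.
    Visit rose.
    At rose: go left to ivy.
      Visit ivy.
      At ivy: go left to iris.
        Visit iris.
        At iris: go left to bay.
          Visit bay.
          At bay: go left to rye.
            rye is a leaf — visit rye.
          At bay: no right child.
        At iris: no right child.
      At ivy: no right child.
    At rose: no right child.
  At plum: no right child.
At mint: no right child.

mint plum rose ivy iris bay rye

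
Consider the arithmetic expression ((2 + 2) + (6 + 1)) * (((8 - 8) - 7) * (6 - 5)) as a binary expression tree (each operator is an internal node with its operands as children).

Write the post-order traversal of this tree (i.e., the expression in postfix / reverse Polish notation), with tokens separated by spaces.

Post-order on an expression tree gives postfix notation: for each operator, emit left operand, right operand, then the operator.

2 2 + 6 1 + + 8 8 - 7 - 6 5 - * *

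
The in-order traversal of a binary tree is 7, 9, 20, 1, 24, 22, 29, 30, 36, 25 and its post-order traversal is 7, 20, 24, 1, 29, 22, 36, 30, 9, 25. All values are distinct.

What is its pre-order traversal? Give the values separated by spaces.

The last element of post-order is the root; it splits in-order into left and right subtrees.
Root 25: left subtree has 9 nodes {7, 9, 20, 1, 24, 22, 29, 30, 36}, right has 0 { }.
  Root 9: left subtree has 1 node {7}, right has 7 {20, 1, 24, 22, 29, 30, 36}.
    Root 30: left subtree has 5 nodes {20, 1, 24, 22, 29}, right has 1 {36}.
      Root 22: left subtree has 3 nodes {20, 1, 24}, right has 1 {29}.
        Root 1: left subtree has 1 node {20}, right has 1 {24}.

25 9 7 30 22 1 20 24 29 36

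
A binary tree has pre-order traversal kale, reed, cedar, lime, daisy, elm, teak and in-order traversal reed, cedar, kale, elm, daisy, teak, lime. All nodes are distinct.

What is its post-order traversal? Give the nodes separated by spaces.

The first element of pre-order is the root; it splits in-order into left and right subtrees.
Root kale: left subtree has 2 nodes {reed, cedar}, right has 4 {elm, daisy, teak, lime}.
  Root reed: left subtree has 0 nodes { }, right has 1 {cedar}.
  Root lime: left subtree has 3 nodes {elm, daisy, teak}, right has 0 { }.
    Root daisy: left subtree has 1 node {elm}, right has 1 {teak}.

cedar reed elm teak daisy lime kale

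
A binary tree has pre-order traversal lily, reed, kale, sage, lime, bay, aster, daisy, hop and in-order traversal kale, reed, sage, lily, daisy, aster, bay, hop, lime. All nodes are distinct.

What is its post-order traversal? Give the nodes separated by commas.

kale, sage, reed, daisy, aster, hop, bay, lime, lily

The first element of pre-order is the root; it splits in-order into left and right subtrees.
Root lily: left subtree has 3 nodes {kale, reed, sage}, right has 5 {daisy, aster, bay, hop, lime}.
  Root reed: left subtree has 1 node {kale}, right has 1 {sage}.
  Root lime: left subtree has 4 nodes {daisy, aster, bay, hop}, right has 0 { }.
    Root bay: left subtree has 2 nodes {daisy, aster}, right has 1 {hop}.
      Root aster: left subtree has 1 node {daisy}, right has 0 { }.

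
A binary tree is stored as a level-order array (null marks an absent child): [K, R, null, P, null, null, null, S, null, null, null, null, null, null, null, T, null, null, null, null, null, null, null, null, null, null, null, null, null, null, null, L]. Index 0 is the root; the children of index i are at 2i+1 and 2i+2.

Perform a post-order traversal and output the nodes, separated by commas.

L, T, S, P, R, K

Post-order visits the left subtree, then the right subtree, then the node.
At K: go left to R.
  At R: go left to P.
    At P: go left to S.
      At S: go left to T.
        At T: go left to L.
          L is a leaf — visit L.
        At T: no right child.
        Visit T.
      At S: no right child.
      Visit S.
    At P: no right child.
    Visit P.
  At R: no right child.
  Visit R.
At K: no right child.
Visit K.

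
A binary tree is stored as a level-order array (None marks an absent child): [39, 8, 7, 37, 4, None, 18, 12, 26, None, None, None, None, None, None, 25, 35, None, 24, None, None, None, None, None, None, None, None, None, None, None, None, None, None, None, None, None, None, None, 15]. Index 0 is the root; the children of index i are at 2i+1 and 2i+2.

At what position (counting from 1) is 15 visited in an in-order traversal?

In-order visits the left subtree, then the node, then the right subtree.
At 39: go left to 8.
  At 8: go left to 37.
    At 37: go left to 12.
      At 12: go left to 25.
        25 is a leaf — visit 25.
      Visit 12.
      At 12: go right to 35.
        35 is a leaf — visit 35.
    Visit 37.
    At 37: go right to 26.
      At 26: no left child.
      Visit 26.
      At 26: go right to 24.
        At 24: no left child.
        Visit 24.
        At 24: go right to 15.
          15 is a leaf — visit 15.
  Visit 8.
  At 8: go right to 4.
    4 is a leaf — visit 4.
Visit 39.
At 39: go right to 7.
  At 7: no left child.
  Visit 7.
  At 7: go right to 18.
    18 is a leaf — visit 18.
Full in-order sequence: 25, 12, 35, 37, 26, 24, 15, 8, 4, 39, 7, 18.

7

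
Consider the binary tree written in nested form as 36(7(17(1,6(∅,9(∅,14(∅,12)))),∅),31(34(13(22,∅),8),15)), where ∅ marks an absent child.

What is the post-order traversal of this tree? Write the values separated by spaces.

Post-order visits the left subtree, then the right subtree, then the node.
At 36: go left to 7.
  At 7: go left to 17.
    At 17: go left to 1.
      1 is a leaf — visit 1.
    At 17: go right to 6.
      At 6: no left child.
      At 6: go right to 9.
        At 9: no left child.
        At 9: go right to 14.
          At 14: no left child.
          At 14: go right to 12.
            12 is a leaf — visit 12.
          Visit 14.
        Visit 9.
      Visit 6.
    Visit 17.
  At 7: no right child.
  Visit 7.
At 36: go right to 31.
  At 31: go left to 34.
    At 34: go left to 13.
      At 13: go left to 22.
        22 is a leaf — visit 22.
      At 13: no right child.
      Visit 13.
    At 34: go right to 8.
      8 is a leaf — visit 8.
    Visit 34.
  At 31: go right to 15.
    15 is a leaf — visit 15.
  Visit 31.
Visit 36.

1 12 14 9 6 17 7 22 13 8 34 15 31 36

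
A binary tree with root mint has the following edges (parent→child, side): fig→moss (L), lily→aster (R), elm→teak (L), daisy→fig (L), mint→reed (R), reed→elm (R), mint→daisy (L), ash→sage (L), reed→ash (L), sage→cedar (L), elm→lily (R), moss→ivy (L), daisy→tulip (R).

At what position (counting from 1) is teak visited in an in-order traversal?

11

In-order visits the left subtree, then the node, then the right subtree.
At mint: go left to daisy.
  At daisy: go left to fig.
    At fig: go left to moss.
      At moss: go left to ivy.
        ivy is a leaf — visit ivy.
      Visit moss.
      At moss: no right child.
    Visit fig.
    At fig: no right child.
  Visit daisy.
  At daisy: go right to tulip.
    tulip is a leaf — visit tulip.
Visit mint.
At mint: go right to reed.
  At reed: go left to ash.
    At ash: go left to sage.
      At sage: go left to cedar.
        cedar is a leaf — visit cedar.
      Visit sage.
      At sage: no right child.
    Visit ash.
    At ash: no right child.
  Visit reed.
  At reed: go right to elm.
    At elm: go left to teak.
      teak is a leaf — visit teak.
    Visit elm.
    At elm: go right to lily.
      At lily: no left child.
      Visit lily.
      At lily: go right to aster.
        aster is a leaf — visit aster.
Full in-order sequence: ivy, moss, fig, daisy, tulip, mint, cedar, sage, ash, reed, teak, elm, lily, aster.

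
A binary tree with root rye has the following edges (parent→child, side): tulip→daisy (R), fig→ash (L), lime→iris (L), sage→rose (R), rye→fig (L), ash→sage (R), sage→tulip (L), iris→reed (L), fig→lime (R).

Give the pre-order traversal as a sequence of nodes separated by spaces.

Pre-order visits the node, then its left subtree, then its right subtree.
Visit rye.
At rye: go left to fig.
  Visit fig.
  At fig: go left to ash.
    Visit ash.
    At ash: no left child.
    At ash: go right to sage.
      Visit sage.
      At sage: go left to tulip.
        Visit tulip.
        At tulip: no left child.
        At tulip: go right to daisy.
          daisy is a leaf — visit daisy.
      At sage: go right to rose.
        rose is a leaf — visit rose.
  At fig: go right to lime.
    Visit lime.
    At lime: go left to iris.
      Visit iris.
      At iris: go left to reed.
        reed is a leaf — visit reed.
      At iris: no right child.
    At lime: no right child.
At rye: no right child.

rye fig ash sage tulip daisy rose lime iris reed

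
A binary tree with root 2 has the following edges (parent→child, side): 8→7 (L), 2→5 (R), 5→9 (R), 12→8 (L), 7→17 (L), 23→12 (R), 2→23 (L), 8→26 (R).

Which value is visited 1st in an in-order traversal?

23

In-order visits the left subtree, then the node, then the right subtree.
At 2: go left to 23.
  At 23: no left child.
  Visit 23.
  At 23: go right to 12.
    At 12: go left to 8.
      At 8: go left to 7.
        At 7: go left to 17.
          17 is a leaf — visit 17.
        Visit 7.
        At 7: no right child.
      Visit 8.
      At 8: go right to 26.
        26 is a leaf — visit 26.
    Visit 12.
    At 12: no right child.
Visit 2.
At 2: go right to 5.
  At 5: no left child.
  Visit 5.
  At 5: go right to 9.
    9 is a leaf — visit 9.
Full in-order sequence: 23, 17, 7, 8, 26, 12, 2, 5, 9.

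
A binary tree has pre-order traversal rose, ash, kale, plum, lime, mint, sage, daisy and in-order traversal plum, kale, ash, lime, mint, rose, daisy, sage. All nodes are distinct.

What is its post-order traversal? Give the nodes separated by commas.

The first element of pre-order is the root; it splits in-order into left and right subtrees.
Root rose: left subtree has 5 nodes {plum, kale, ash, lime, mint}, right has 2 {daisy, sage}.
  Root ash: left subtree has 2 nodes {plum, kale}, right has 2 {lime, mint}.
    Root kale: left subtree has 1 node {plum}, right has 0 { }.
    Root lime: left subtree has 0 nodes { }, right has 1 {mint}.
  Root sage: left subtree has 1 node {daisy}, right has 0 { }.

plum, kale, mint, lime, ash, daisy, sage, rose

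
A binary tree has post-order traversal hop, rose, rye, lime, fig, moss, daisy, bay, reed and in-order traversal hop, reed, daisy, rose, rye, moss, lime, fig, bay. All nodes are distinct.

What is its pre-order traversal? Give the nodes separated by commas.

The last element of post-order is the root; it splits in-order into left and right subtrees.
Root reed: left subtree has 1 node {hop}, right has 7 {daisy, rose, rye, moss, lime, fig, bay}.
  Root bay: left subtree has 6 nodes {daisy, rose, rye, moss, lime, fig}, right has 0 { }.
    Root daisy: left subtree has 0 nodes { }, right has 5 {rose, rye, moss, lime, fig}.
      Root moss: left subtree has 2 nodes {rose, rye}, right has 2 {lime, fig}.
        Root rye: left subtree has 1 node {rose}, right has 0 { }.
        Root fig: left subtree has 1 node {lime}, right has 0 { }.

reed, hop, bay, daisy, moss, rye, rose, fig, lime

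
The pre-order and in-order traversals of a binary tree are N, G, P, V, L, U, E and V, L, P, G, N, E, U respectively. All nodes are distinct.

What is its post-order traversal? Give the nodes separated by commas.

L, V, P, G, E, U, N

The first element of pre-order is the root; it splits in-order into left and right subtrees.
Root N: left subtree has 4 nodes {V, L, P, G}, right has 2 {E, U}.
  Root G: left subtree has 3 nodes {V, L, P}, right has 0 { }.
    Root P: left subtree has 2 nodes {V, L}, right has 0 { }.
      Root V: left subtree has 0 nodes { }, right has 1 {L}.
  Root U: left subtree has 1 node {E}, right has 0 { }.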